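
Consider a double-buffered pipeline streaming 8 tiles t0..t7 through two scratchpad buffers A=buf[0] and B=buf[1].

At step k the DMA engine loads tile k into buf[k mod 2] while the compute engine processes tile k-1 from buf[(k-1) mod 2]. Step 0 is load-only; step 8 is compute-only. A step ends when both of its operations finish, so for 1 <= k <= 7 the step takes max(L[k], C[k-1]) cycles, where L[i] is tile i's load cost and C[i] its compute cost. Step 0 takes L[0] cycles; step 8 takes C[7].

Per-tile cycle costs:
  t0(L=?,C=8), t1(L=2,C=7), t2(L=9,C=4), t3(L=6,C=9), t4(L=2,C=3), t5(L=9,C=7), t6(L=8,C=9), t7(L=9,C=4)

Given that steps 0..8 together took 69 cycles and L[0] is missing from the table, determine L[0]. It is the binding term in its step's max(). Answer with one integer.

L[0] = 7

step 0 | dur = L[0]=? = L[0]  (unknown; binding)
step 1 | dur = max(L[1]=2, C[0]=8) = 8
step 2 | dur = max(L[2]=9, C[1]=7) = 9
step 3 | dur = max(L[3]=6, C[2]=4) = 6
step 4 | dur = max(L[4]=2, C[3]=9) = 9
step 5 | dur = max(L[5]=9, C[4]=3) = 9
step 6 | dur = max(L[6]=8, C[5]=7) = 8
step 7 | dur = max(L[7]=9, C[6]=9) = 9
step 8 | dur = C[7]=4 = 4
sum of known step durations = 62
dur[0] = total - known = 69 - 62 = 7
L[0] is the binding max in step 0, so L[0] = dur[0] = 7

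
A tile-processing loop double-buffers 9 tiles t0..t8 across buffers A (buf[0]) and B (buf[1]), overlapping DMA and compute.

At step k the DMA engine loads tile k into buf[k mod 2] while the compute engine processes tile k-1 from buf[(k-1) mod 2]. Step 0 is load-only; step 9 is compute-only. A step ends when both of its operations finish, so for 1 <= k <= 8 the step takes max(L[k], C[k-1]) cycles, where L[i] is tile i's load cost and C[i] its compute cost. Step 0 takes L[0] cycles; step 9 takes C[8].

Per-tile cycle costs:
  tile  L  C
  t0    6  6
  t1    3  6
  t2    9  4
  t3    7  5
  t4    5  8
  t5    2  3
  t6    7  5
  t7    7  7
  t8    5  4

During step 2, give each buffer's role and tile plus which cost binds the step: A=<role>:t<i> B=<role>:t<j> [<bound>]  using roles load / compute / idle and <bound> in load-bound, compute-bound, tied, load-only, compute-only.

step 2: A=load:t2 B=compute:t1 [load-bound]

k=0 load=t0/6c comp=- wait=6 total=6
k=1 load=t1/3c comp=t0/6c wait=6 total=12
k=2 load=t2/9c comp=t1/6c wait=9 total=21
k=3 load=t3/7c comp=t2/4c wait=7 total=28
k=4 load=t4/5c comp=t3/5c wait=5 total=33
k=5 load=t5/2c comp=t4/8c wait=8 total=41
k=6 load=t6/7c comp=t5/3c wait=7 total=48
k=7 load=t7/7c comp=t6/5c wait=7 total=55
k=8 load=t8/5c comp=t7/7c wait=7 total=62
k=9 load=- comp=t8/4c wait=4 total=66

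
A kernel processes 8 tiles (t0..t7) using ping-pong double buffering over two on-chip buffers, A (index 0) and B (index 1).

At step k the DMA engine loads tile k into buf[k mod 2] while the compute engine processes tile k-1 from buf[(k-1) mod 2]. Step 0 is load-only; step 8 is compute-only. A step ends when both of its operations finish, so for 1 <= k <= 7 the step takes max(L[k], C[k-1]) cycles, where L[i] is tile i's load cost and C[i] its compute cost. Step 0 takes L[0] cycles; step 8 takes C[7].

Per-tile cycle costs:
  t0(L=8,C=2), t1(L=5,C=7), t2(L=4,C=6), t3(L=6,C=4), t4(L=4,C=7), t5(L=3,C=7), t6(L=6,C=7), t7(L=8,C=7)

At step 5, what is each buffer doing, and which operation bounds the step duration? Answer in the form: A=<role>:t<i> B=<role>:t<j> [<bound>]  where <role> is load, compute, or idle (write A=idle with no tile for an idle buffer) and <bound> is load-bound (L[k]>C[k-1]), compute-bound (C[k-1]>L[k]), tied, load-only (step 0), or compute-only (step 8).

step 5: A=compute:t4 B=load:t5 [compute-bound]

  0. 8=8c; end=8; A:t0 B:-
  1. max(5,2)=5c; end=13; A:t0 B:t1
  2. max(4,7)=7c; end=20; A:t2 B:t1
  3. max(6,6)=6c; end=26; A:t2 B:t3
  4. max(4,4)=4c; end=30; A:t4 B:t3
  5. max(3,7)=7c; end=37; A:t4 B:t5
  6. max(6,7)=7c; end=44; A:t6 B:t5
  7. max(8,7)=8c; end=52; A:t6 B:t7
  8. 7=7c; end=59; A:t6 B:t7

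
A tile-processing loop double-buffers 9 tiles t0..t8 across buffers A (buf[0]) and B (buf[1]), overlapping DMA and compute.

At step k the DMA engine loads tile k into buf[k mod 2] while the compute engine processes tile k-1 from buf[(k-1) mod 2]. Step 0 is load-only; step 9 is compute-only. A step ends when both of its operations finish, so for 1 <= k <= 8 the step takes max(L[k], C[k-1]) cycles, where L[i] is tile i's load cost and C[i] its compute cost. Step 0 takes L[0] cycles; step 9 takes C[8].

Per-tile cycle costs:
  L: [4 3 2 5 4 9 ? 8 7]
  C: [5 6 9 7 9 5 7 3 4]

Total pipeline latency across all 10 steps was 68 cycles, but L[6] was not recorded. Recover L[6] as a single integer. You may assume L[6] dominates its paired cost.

step 0 | dur = L[0]=4 = 4
step 1 | dur = max(L[1]=3, C[0]=5) = 5
step 2 | dur = max(L[2]=2, C[1]=6) = 6
step 3 | dur = max(L[3]=5, C[2]=9) = 9
step 4 | dur = max(L[4]=4, C[3]=7) = 7
step 5 | dur = max(L[5]=9, C[4]=9) = 9
step 6 | dur = max(L[6]=?, C[5]=5) = L[6]  (unknown; binding)
step 7 | dur = max(L[7]=8, C[6]=7) = 8
step 8 | dur = max(L[8]=7, C[7]=3) = 7
step 9 | dur = C[8]=4 = 4
sum of known step durations = 59
dur[6] = total - known = 68 - 59 = 9
L[6] is the binding max in step 6, so L[6] = dur[6] = 9

L[6] = 9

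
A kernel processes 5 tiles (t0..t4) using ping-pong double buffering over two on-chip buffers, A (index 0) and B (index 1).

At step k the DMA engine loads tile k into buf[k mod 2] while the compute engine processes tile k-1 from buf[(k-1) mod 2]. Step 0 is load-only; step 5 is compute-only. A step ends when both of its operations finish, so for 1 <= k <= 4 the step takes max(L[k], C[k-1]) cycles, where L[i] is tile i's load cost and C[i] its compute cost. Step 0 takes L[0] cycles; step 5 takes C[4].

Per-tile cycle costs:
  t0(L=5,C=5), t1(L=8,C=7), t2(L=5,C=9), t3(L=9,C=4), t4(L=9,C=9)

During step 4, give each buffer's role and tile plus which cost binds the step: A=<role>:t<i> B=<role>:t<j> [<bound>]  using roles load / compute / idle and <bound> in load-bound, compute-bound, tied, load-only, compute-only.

step 4: A=load:t4 B=compute:t3 [load-bound]

[0] DMA t0→A (5c) ∥ CU idle ⇒ 5c, clock 5
[1] DMA t1→B (8c) ∥ CU A:t0 (5c) ⇒ 8c, clock 13
[2] DMA t2→A (5c) ∥ CU B:t1 (7c) ⇒ 7c, clock 20
[3] DMA t3→B (9c) ∥ CU A:t2 (9c) ⇒ 9c, clock 29
[4] DMA t4→A (9c) ∥ CU B:t3 (4c) ⇒ 9c, clock 38
[5] DMA idle ∥ CU A:t4 (9c) ⇒ 9c, clock 47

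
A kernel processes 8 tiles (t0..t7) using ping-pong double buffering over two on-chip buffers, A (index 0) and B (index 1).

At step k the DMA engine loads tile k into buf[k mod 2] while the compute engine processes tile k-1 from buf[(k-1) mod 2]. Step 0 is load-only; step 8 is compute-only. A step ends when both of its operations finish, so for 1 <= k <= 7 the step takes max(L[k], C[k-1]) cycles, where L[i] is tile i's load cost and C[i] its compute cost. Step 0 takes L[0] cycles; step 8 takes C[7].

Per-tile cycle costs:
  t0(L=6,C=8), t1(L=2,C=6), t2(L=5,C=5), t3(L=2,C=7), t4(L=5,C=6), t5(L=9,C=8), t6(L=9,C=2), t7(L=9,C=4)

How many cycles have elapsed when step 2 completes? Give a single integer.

end_cycle[2] = 20

step 0: L[0]=6 → dur=6, Σ=6 | A=load:t0 B=idle [load-only]
step 1: L[1]=2 C[0]=8 → dur=8, Σ=14 | A=compute:t0 B=load:t1 [compute-bound]
step 2: L[2]=5 C[1]=6 → dur=6, Σ=20 | A=load:t2 B=compute:t1 [compute-bound]
step 3: L[3]=2 C[2]=5 → dur=5, Σ=25 | A=compute:t2 B=load:t3 [compute-bound]
step 4: L[4]=5 C[3]=7 → dur=7, Σ=32 | A=load:t4 B=compute:t3 [compute-bound]
step 5: L[5]=9 C[4]=6 → dur=9, Σ=41 | A=compute:t4 B=load:t5 [load-bound]
step 6: L[6]=9 C[5]=8 → dur=9, Σ=50 | A=load:t6 B=compute:t5 [load-bound]
step 7: L[7]=9 C[6]=2 → dur=9, Σ=59 | A=compute:t6 B=load:t7 [load-bound]
step 8: C[7]=4 → dur=4, Σ=63 | A=idle B=compute:t7 [compute-only]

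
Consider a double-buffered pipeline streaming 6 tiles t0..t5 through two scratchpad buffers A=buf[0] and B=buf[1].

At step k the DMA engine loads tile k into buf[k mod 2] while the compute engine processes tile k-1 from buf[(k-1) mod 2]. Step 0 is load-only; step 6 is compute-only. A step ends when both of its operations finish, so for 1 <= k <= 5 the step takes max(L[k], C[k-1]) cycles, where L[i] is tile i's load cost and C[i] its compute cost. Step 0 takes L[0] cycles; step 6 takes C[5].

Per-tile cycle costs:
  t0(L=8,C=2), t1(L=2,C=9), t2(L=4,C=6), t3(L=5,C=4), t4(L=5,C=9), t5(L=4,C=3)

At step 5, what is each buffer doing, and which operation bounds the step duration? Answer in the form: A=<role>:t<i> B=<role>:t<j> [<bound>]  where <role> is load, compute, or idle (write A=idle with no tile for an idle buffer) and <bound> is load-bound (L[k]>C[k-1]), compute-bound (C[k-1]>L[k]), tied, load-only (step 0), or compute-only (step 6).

step 5: A=compute:t4 B=load:t5 [compute-bound]

  0. 8=8c; end=8; A:t0 B:-
  1. max(2,2)=2c; end=10; A:t0 B:t1
  2. max(4,9)=9c; end=19; A:t2 B:t1
  3. max(5,6)=6c; end=25; A:t2 B:t3
  4. max(5,4)=5c; end=30; A:t4 B:t3
  5. max(4,9)=9c; end=39; A:t4 B:t5
  6. 3=3c; end=42; A:t4 B:t5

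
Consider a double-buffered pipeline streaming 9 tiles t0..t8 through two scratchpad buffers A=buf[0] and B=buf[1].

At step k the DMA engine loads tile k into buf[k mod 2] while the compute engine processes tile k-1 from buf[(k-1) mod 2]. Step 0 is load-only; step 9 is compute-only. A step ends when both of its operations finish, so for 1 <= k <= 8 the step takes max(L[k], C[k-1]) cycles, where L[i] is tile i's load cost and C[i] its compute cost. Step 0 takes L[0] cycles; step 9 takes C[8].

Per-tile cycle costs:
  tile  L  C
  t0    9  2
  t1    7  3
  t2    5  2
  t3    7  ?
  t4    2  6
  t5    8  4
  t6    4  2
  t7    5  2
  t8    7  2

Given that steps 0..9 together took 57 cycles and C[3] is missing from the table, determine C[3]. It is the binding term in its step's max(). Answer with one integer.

step 0: dur = L[0]=9 = 9
step 1: dur = max(L[1]=7, C[0]=2) = 7
step 2: dur = max(L[2]=5, C[1]=3) = 5
step 3: dur = max(L[3]=7, C[2]=2) = 7
step 4: dur = max(L[4]=2, C[3]=?) = C[3]  (unknown; binding)
step 5: dur = max(L[5]=8, C[4]=6) = 8
step 6: dur = max(L[6]=4, C[5]=4) = 4
step 7: dur = max(L[7]=5, C[6]=2) = 5
step 8: dur = max(L[8]=7, C[7]=2) = 7
step 9: dur = C[8]=2 = 2
sum of known step durations = 54
dur[4] = total - known = 57 - 54 = 3
C[3] is the binding max in step 4, so C[3] = dur[4] = 3

C[3] = 3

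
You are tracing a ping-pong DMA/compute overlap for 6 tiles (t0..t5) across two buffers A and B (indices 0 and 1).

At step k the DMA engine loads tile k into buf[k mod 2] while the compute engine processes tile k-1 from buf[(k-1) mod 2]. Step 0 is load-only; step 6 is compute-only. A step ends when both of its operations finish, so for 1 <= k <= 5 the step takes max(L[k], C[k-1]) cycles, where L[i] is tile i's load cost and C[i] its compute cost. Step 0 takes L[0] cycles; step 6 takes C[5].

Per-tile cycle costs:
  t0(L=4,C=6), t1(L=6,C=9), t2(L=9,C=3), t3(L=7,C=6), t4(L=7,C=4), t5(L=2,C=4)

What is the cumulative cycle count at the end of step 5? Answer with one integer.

[0] DMA t0→A (4c) ∥ CU idle ⇒ 4c, clock 4
[1] DMA t1→B (6c) ∥ CU A:t0 (6c) ⇒ 6c, clock 10
[2] DMA t2→A (9c) ∥ CU B:t1 (9c) ⇒ 9c, clock 19
[3] DMA t3→B (7c) ∥ CU A:t2 (3c) ⇒ 7c, clock 26
[4] DMA t4→A (7c) ∥ CU B:t3 (6c) ⇒ 7c, clock 33
[5] DMA t5→B (2c) ∥ CU A:t4 (4c) ⇒ 4c, clock 37
[6] DMA idle ∥ CU B:t5 (4c) ⇒ 4c, clock 41

end_cycle[5] = 37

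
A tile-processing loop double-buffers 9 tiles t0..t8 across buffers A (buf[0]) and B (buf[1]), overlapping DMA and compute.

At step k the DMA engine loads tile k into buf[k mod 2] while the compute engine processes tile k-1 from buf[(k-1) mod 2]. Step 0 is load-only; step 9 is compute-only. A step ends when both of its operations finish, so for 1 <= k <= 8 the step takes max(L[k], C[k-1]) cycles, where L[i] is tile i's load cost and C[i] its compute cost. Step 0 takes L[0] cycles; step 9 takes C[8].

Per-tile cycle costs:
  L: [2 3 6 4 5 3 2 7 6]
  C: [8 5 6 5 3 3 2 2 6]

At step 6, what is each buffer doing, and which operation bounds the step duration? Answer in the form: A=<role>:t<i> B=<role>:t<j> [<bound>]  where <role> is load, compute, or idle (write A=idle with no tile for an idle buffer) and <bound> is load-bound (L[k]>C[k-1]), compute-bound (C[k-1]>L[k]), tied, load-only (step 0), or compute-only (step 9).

[0] DMA t0→A (2c) ∥ CU idle ⇒ 2c, clock 2
[1] DMA t1→B (3c) ∥ CU A:t0 (8c) ⇒ 8c, clock 10
[2] DMA t2→A (6c) ∥ CU B:t1 (5c) ⇒ 6c, clock 16
[3] DMA t3→B (4c) ∥ CU A:t2 (6c) ⇒ 6c, clock 22
[4] DMA t4→A (5c) ∥ CU B:t3 (5c) ⇒ 5c, clock 27
[5] DMA t5→B (3c) ∥ CU A:t4 (3c) ⇒ 3c, clock 30
[6] DMA t6→A (2c) ∥ CU B:t5 (3c) ⇒ 3c, clock 33
[7] DMA t7→B (7c) ∥ CU A:t6 (2c) ⇒ 7c, clock 40
[8] DMA t8→A (6c) ∥ CU B:t7 (2c) ⇒ 6c, clock 46
[9] DMA idle ∥ CU A:t8 (6c) ⇒ 6c, clock 52

step 6: A=load:t6 B=compute:t5 [compute-bound]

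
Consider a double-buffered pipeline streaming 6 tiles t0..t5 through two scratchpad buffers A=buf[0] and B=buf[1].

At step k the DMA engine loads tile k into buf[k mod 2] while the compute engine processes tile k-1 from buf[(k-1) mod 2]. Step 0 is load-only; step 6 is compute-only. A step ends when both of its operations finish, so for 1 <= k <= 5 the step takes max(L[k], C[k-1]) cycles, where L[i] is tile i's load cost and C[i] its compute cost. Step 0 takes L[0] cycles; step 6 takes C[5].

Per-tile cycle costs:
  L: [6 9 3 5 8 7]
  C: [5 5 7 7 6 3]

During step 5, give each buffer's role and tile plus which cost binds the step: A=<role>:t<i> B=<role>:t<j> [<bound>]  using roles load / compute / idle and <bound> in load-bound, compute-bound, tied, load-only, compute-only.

step 5: A=compute:t4 B=load:t5 [load-bound]

k=0 load=t0/6c comp=- wait=6 total=6
k=1 load=t1/9c comp=t0/5c wait=9 total=15
k=2 load=t2/3c comp=t1/5c wait=5 total=20
k=3 load=t3/5c comp=t2/7c wait=7 total=27
k=4 load=t4/8c comp=t3/7c wait=8 total=35
k=5 load=t5/7c comp=t4/6c wait=7 total=42
k=6 load=- comp=t5/3c wait=3 total=45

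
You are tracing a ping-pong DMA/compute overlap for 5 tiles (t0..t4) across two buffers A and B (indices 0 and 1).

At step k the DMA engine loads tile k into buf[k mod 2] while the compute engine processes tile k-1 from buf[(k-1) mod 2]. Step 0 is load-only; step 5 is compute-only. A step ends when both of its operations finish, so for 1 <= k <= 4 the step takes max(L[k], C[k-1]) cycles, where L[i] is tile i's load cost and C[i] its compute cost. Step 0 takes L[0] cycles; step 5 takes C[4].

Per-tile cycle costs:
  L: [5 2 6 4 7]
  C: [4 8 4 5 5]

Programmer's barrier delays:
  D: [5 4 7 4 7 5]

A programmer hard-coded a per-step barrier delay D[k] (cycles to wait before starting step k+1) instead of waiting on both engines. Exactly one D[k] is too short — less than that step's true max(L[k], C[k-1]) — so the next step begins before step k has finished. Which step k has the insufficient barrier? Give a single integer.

hazard at step 2

k=0 barrier L[0]=5→5c, D[0]=5 ok
k=1 barrier max(L[1]=2,C[0]=4)→4c, D[1]=4 ok
k=2 barrier max(L[2]=6,C[1]=8)→8c, D[2]=7 SHORT
k=3 barrier max(L[3]=4,C[2]=4)→4c, D[3]=4 ok
k=4 barrier max(L[4]=7,C[3]=5)→7c, D[4]=7 ok
k=5 barrier C[4]=5→5c, D[5]=5 ok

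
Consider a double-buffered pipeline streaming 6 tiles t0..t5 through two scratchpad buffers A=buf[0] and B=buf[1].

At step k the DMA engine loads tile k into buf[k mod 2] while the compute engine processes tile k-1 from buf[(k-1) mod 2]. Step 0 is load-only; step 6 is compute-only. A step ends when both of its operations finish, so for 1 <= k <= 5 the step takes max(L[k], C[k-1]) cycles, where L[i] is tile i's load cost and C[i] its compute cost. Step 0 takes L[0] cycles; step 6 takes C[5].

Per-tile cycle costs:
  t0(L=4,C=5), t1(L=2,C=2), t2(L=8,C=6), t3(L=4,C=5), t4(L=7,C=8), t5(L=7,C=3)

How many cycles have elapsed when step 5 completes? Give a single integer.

step 0: L[0]=4 → dur=4, Σ=4 | A=load:t0 B=idle [load-only]
step 1: L[1]=2 C[0]=5 → dur=5, Σ=9 | A=compute:t0 B=load:t1 [compute-bound]
step 2: L[2]=8 C[1]=2 → dur=8, Σ=17 | A=load:t2 B=compute:t1 [load-bound]
step 3: L[3]=4 C[2]=6 → dur=6, Σ=23 | A=compute:t2 B=load:t3 [compute-bound]
step 4: L[4]=7 C[3]=5 → dur=7, Σ=30 | A=load:t4 B=compute:t3 [load-bound]
step 5: L[5]=7 C[4]=8 → dur=8, Σ=38 | A=compute:t4 B=load:t5 [compute-bound]
step 6: C[5]=3 → dur=3, Σ=41 | A=idle B=compute:t5 [compute-only]

end_cycle[5] = 38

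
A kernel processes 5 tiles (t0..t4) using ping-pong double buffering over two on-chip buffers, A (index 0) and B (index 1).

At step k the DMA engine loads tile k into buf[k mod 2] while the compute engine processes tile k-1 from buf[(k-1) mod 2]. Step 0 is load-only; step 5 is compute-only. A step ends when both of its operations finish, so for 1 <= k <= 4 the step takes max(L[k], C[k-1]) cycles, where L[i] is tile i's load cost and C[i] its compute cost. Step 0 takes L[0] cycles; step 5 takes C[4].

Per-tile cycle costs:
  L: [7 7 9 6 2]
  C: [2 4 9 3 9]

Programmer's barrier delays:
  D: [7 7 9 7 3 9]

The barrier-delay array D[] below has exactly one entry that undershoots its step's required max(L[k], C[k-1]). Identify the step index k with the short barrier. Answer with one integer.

k=0 barrier L[0]=7→7c, D[0]=7 ok
k=1 barrier max(L[1]=7,C[0]=2)→7c, D[1]=7 ok
k=2 barrier max(L[2]=9,C[1]=4)→9c, D[2]=9 ok
k=3 barrier max(L[3]=6,C[2]=9)→9c, D[3]=7 SHORT
k=4 barrier max(L[4]=2,C[3]=3)→3c, D[4]=3 ok
k=5 barrier C[4]=9→9c, D[5]=9 ok

hazard at step 3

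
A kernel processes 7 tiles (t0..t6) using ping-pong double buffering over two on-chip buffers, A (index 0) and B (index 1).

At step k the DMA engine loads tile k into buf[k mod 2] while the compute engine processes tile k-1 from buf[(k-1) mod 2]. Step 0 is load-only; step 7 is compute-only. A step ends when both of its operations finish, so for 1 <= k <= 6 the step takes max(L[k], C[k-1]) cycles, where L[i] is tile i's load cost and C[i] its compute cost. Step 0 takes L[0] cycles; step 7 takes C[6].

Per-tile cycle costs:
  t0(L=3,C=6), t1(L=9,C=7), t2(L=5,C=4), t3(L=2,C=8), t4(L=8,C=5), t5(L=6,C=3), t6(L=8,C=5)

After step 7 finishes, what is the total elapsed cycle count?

step 0: L[0]=3 → dur=3, Σ=3 | A=load:t0 B=idle [load-only]
step 1: L[1]=9 C[0]=6 → dur=9, Σ=12 | A=compute:t0 B=load:t1 [load-bound]
step 2: L[2]=5 C[1]=7 → dur=7, Σ=19 | A=load:t2 B=compute:t1 [compute-bound]
step 3: L[3]=2 C[2]=4 → dur=4, Σ=23 | A=compute:t2 B=load:t3 [compute-bound]
step 4: L[4]=8 C[3]=8 → dur=8, Σ=31 | A=load:t4 B=compute:t3 [tied]
step 5: L[5]=6 C[4]=5 → dur=6, Σ=37 | A=compute:t4 B=load:t5 [load-bound]
step 6: L[6]=8 C[5]=3 → dur=8, Σ=45 | A=load:t6 B=compute:t5 [load-bound]
step 7: C[6]=5 → dur=5, Σ=50 | A=compute:t6 B=idle [compute-only]

end_cycle[7] = 50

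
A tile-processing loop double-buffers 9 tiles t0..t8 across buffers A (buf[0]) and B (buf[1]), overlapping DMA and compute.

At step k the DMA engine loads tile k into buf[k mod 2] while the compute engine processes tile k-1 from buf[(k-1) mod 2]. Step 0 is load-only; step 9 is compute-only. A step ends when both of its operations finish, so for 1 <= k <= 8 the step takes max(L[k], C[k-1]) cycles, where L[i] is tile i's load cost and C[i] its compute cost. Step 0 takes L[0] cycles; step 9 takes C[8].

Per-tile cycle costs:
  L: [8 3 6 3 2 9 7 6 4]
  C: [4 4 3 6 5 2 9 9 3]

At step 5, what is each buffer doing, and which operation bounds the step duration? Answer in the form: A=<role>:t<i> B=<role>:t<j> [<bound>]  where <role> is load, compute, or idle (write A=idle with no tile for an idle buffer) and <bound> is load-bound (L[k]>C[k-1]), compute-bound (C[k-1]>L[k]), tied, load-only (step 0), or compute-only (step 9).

step 5: A=compute:t4 B=load:t5 [load-bound]

  0. 8=8c; end=8; A:t0 B:-
  1. max(3,4)=4c; end=12; A:t0 B:t1
  2. max(6,4)=6c; end=18; A:t2 B:t1
  3. max(3,3)=3c; end=21; A:t2 B:t3
  4. max(2,6)=6c; end=27; A:t4 B:t3
  5. max(9,5)=9c; end=36; A:t4 B:t5
  6. max(7,2)=7c; end=43; A:t6 B:t5
  7. max(6,9)=9c; end=52; A:t6 B:t7
  8. max(4,9)=9c; end=61; A:t8 B:t7
  9. 3=3c; end=64; A:t8 B:t7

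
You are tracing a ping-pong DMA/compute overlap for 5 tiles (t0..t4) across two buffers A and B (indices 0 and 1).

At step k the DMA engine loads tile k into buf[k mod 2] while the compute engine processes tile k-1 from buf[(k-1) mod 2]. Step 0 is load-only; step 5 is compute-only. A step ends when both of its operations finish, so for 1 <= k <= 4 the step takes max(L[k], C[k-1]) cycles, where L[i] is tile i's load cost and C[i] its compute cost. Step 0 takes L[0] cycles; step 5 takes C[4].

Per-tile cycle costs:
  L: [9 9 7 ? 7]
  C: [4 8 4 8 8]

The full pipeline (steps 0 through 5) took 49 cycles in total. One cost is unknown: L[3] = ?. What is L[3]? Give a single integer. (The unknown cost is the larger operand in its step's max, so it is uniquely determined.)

step 0 | dur = L[0]=9 = 9
step 1 | dur = max(L[1]=9, C[0]=4) = 9
step 2 | dur = max(L[2]=7, C[1]=8) = 8
step 3 | dur = max(L[3]=?, C[2]=4) = L[3]  (unknown; binding)
step 4 | dur = max(L[4]=7, C[3]=8) = 8
step 5 | dur = C[4]=8 = 8
sum of known step durations = 42
dur[3] = total - known = 49 - 42 = 7
L[3] is the binding max in step 3, so L[3] = dur[3] = 7

L[3] = 7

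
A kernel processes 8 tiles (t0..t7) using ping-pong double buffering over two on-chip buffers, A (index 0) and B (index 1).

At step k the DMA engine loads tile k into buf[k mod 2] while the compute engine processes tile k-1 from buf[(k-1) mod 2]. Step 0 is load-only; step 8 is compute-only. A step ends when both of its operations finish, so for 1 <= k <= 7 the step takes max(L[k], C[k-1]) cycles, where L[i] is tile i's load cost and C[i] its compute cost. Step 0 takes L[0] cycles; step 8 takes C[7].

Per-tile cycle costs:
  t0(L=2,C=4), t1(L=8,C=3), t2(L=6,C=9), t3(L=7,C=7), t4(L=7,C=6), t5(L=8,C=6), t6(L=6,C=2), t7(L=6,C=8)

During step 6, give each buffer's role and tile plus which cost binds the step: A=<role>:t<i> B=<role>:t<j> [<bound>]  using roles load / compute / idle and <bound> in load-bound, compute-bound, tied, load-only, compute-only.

[0] DMA t0→A (2c) ∥ CU idle ⇒ 2c, clock 2
[1] DMA t1→B (8c) ∥ CU A:t0 (4c) ⇒ 8c, clock 10
[2] DMA t2→A (6c) ∥ CU B:t1 (3c) ⇒ 6c, clock 16
[3] DMA t3→B (7c) ∥ CU A:t2 (9c) ⇒ 9c, clock 25
[4] DMA t4→A (7c) ∥ CU B:t3 (7c) ⇒ 7c, clock 32
[5] DMA t5→B (8c) ∥ CU A:t4 (6c) ⇒ 8c, clock 40
[6] DMA t6→A (6c) ∥ CU B:t5 (6c) ⇒ 6c, clock 46
[7] DMA t7→B (6c) ∥ CU A:t6 (2c) ⇒ 6c, clock 52
[8] DMA idle ∥ CU B:t7 (8c) ⇒ 8c, clock 60

step 6: A=load:t6 B=compute:t5 [tied]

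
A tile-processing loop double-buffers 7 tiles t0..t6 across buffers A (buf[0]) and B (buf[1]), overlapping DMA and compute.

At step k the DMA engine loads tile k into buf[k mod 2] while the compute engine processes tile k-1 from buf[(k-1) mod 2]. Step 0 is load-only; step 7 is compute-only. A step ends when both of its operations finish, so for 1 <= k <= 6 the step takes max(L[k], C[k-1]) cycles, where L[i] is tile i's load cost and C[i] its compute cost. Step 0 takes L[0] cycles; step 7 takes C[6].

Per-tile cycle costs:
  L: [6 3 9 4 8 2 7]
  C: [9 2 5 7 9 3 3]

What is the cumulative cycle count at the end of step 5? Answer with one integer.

[0] DMA t0→A (6c) ∥ CU idle ⇒ 6c, clock 6
[1] DMA t1→B (3c) ∥ CU A:t0 (9c) ⇒ 9c, clock 15
[2] DMA t2→A (9c) ∥ CU B:t1 (2c) ⇒ 9c, clock 24
[3] DMA t3→B (4c) ∥ CU A:t2 (5c) ⇒ 5c, clock 29
[4] DMA t4→A (8c) ∥ CU B:t3 (7c) ⇒ 8c, clock 37
[5] DMA t5→B (2c) ∥ CU A:t4 (9c) ⇒ 9c, clock 46
[6] DMA t6→A (7c) ∥ CU B:t5 (3c) ⇒ 7c, clock 53
[7] DMA idle ∥ CU A:t6 (3c) ⇒ 3c, clock 56

end_cycle[5] = 46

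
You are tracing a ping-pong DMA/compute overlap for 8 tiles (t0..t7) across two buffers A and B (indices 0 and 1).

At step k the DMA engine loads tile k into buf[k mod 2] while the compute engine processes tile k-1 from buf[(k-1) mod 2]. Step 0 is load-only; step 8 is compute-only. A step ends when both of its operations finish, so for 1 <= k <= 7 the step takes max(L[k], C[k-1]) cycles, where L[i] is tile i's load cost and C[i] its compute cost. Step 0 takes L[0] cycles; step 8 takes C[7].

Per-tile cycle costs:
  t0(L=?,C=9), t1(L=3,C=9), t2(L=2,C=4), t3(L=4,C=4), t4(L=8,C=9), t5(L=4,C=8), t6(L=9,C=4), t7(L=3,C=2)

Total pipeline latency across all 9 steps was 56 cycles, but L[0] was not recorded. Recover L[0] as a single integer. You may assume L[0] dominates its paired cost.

step 0: dur = L[0]=? = L[0]  (unknown; binding)
step 1: dur = max(L[1]=3, C[0]=9) = 9
step 2: dur = max(L[2]=2, C[1]=9) = 9
step 3: dur = max(L[3]=4, C[2]=4) = 4
step 4: dur = max(L[4]=8, C[3]=4) = 8
step 5: dur = max(L[5]=4, C[4]=9) = 9
step 6: dur = max(L[6]=9, C[5]=8) = 9
step 7: dur = max(L[7]=3, C[6]=4) = 4
step 8: dur = C[7]=2 = 2
sum of known step durations = 54
dur[0] = total - known = 56 - 54 = 2
L[0] is the binding max in step 0, so L[0] = dur[0] = 2

L[0] = 2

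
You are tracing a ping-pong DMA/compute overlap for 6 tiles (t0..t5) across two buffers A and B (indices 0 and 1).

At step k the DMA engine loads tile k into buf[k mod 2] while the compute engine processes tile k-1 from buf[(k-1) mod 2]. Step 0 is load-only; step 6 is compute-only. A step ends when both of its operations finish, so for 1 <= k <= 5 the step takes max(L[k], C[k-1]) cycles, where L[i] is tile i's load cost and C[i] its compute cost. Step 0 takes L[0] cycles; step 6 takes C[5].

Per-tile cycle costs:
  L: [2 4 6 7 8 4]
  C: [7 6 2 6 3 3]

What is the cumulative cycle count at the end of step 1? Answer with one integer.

  0. 2=2c; end=2; A:t0 B:-
  1. max(4,7)=7c; end=9; A:t0 B:t1
  2. max(6,6)=6c; end=15; A:t2 B:t1
  3. max(7,2)=7c; end=22; A:t2 B:t3
  4. max(8,6)=8c; end=30; A:t4 B:t3
  5. max(4,3)=4c; end=34; A:t4 B:t5
  6. 3=3c; end=37; A:t4 B:t5

end_cycle[1] = 9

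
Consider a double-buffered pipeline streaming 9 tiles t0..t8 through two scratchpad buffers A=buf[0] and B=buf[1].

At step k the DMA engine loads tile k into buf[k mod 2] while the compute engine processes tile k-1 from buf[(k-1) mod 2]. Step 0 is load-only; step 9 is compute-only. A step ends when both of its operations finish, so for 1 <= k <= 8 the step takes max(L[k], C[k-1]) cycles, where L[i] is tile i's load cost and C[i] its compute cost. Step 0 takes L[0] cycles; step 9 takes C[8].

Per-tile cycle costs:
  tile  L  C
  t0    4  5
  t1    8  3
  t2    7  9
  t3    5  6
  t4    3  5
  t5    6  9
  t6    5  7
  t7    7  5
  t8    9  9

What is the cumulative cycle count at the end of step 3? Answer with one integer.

[0] DMA t0→A (4c) ∥ CU idle ⇒ 4c, clock 4
[1] DMA t1→B (8c) ∥ CU A:t0 (5c) ⇒ 8c, clock 12
[2] DMA t2→A (7c) ∥ CU B:t1 (3c) ⇒ 7c, clock 19
[3] DMA t3→B (5c) ∥ CU A:t2 (9c) ⇒ 9c, clock 28
[4] DMA t4→A (3c) ∥ CU B:t3 (6c) ⇒ 6c, clock 34
[5] DMA t5→B (6c) ∥ CU A:t4 (5c) ⇒ 6c, clock 40
[6] DMA t6→A (5c) ∥ CU B:t5 (9c) ⇒ 9c, clock 49
[7] DMA t7→B (7c) ∥ CU A:t6 (7c) ⇒ 7c, clock 56
[8] DMA t8→A (9c) ∥ CU B:t7 (5c) ⇒ 9c, clock 65
[9] DMA idle ∥ CU A:t8 (9c) ⇒ 9c, clock 74

end_cycle[3] = 28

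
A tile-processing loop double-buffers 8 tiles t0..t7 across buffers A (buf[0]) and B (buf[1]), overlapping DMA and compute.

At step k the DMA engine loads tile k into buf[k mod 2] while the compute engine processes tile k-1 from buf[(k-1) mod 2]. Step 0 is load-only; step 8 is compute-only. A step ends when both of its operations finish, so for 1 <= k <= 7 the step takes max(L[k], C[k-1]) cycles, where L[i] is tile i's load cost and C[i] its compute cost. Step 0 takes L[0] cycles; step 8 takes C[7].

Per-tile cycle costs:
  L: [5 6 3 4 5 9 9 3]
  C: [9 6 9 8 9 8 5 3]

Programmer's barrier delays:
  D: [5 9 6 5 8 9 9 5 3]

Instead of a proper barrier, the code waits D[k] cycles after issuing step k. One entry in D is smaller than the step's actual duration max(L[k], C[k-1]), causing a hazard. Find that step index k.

hazard at step 3

k=0 barrier L[0]=5→5c, D[0]=5 ok
k=1 barrier max(L[1]=6,C[0]=9)→9c, D[1]=9 ok
k=2 barrier max(L[2]=3,C[1]=6)→6c, D[2]=6 ok
k=3 barrier max(L[3]=4,C[2]=9)→9c, D[3]=5 SHORT
k=4 barrier max(L[4]=5,C[3]=8)→8c, D[4]=8 ok
k=5 barrier max(L[5]=9,C[4]=9)→9c, D[5]=9 ok
k=6 barrier max(L[6]=9,C[5]=8)→9c, D[6]=9 ok
k=7 barrier max(L[7]=3,C[6]=5)→5c, D[7]=5 ok
k=8 barrier C[7]=3→3c, D[8]=3 ok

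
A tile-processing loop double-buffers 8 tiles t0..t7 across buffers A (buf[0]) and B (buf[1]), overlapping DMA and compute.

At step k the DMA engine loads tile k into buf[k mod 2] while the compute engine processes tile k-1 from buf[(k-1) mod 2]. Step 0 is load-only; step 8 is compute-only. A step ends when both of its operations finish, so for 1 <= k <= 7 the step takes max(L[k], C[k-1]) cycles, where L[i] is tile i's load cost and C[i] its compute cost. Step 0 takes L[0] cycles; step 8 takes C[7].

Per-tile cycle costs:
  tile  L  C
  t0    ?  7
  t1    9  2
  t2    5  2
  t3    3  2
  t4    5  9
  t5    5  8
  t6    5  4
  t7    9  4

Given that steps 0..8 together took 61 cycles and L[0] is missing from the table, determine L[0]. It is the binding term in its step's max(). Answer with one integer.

L[0] = 9

step 0 | dur = L[0]=? = L[0]  (unknown; binding)
step 1 | dur = max(L[1]=9, C[0]=7) = 9
step 2 | dur = max(L[2]=5, C[1]=2) = 5
step 3 | dur = max(L[3]=3, C[2]=2) = 3
step 4 | dur = max(L[4]=5, C[3]=2) = 5
step 5 | dur = max(L[5]=5, C[4]=9) = 9
step 6 | dur = max(L[6]=5, C[5]=8) = 8
step 7 | dur = max(L[7]=9, C[6]=4) = 9
step 8 | dur = C[7]=4 = 4
sum of known step durations = 52
dur[0] = total - known = 61 - 52 = 9
L[0] is the binding max in step 0, so L[0] = dur[0] = 9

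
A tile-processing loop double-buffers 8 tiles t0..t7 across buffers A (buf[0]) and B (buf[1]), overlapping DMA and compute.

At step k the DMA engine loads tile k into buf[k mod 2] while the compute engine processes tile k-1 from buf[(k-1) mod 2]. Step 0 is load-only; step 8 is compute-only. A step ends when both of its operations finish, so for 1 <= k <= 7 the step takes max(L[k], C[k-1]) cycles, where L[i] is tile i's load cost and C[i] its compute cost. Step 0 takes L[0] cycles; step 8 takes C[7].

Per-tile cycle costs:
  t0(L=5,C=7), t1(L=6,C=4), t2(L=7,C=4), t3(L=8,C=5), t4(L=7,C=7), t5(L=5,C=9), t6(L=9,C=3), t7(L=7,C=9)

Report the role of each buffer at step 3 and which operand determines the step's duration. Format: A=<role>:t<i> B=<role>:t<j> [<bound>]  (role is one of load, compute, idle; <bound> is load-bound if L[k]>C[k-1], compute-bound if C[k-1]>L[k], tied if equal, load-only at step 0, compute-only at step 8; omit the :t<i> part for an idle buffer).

  0. 5=5c; end=5; A:t0 B:-
  1. max(6,7)=7c; end=12; A:t0 B:t1
  2. max(7,4)=7c; end=19; A:t2 B:t1
  3. max(8,4)=8c; end=27; A:t2 B:t3
  4. max(7,5)=7c; end=34; A:t4 B:t3
  5. max(5,7)=7c; end=41; A:t4 B:t5
  6. max(9,9)=9c; end=50; A:t6 B:t5
  7. max(7,3)=7c; end=57; A:t6 B:t7
  8. 9=9c; end=66; A:t6 B:t7

step 3: A=compute:t2 B=load:t3 [load-bound]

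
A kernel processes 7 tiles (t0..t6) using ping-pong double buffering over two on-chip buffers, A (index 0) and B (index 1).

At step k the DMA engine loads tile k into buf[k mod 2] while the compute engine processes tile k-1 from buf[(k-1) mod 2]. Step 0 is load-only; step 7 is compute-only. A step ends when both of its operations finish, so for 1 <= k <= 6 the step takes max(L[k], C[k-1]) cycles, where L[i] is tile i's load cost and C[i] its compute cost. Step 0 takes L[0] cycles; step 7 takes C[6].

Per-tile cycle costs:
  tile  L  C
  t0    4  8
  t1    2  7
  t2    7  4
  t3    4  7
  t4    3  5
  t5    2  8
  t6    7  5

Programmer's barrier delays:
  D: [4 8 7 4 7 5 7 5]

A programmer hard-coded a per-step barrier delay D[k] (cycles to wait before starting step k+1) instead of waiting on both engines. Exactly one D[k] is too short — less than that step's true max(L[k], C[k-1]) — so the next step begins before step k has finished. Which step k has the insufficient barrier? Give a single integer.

k=0 barrier L[0]=4→4c, D[0]=4 ok
k=1 barrier max(L[1]=2,C[0]=8)→8c, D[1]=8 ok
k=2 barrier max(L[2]=7,C[1]=7)→7c, D[2]=7 ok
k=3 barrier max(L[3]=4,C[2]=4)→4c, D[3]=4 ok
k=4 barrier max(L[4]=3,C[3]=7)→7c, D[4]=7 ok
k=5 barrier max(L[5]=2,C[4]=5)→5c, D[5]=5 ok
k=6 barrier max(L[6]=7,C[5]=8)→8c, D[6]=7 SHORT
k=7 barrier C[6]=5→5c, D[7]=5 ok

hazard at step 6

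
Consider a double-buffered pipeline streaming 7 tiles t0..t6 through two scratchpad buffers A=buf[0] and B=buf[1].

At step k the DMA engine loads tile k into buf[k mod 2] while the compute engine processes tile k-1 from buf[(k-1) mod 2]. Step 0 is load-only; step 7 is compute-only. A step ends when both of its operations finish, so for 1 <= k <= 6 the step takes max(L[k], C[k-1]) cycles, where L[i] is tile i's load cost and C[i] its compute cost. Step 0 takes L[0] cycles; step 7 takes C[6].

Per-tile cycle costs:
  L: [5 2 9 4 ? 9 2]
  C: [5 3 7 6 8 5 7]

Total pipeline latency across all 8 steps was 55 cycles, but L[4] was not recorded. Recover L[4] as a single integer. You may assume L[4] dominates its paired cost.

step 0: dur = L[0]=5 = 5
step 1: dur = max(L[1]=2, C[0]=5) = 5
step 2: dur = max(L[2]=9, C[1]=3) = 9
step 3: dur = max(L[3]=4, C[2]=7) = 7
step 4: dur = max(L[4]=?, C[3]=6) = L[4]  (unknown; binding)
step 5: dur = max(L[5]=9, C[4]=8) = 9
step 6: dur = max(L[6]=2, C[5]=5) = 5
step 7: dur = C[6]=7 = 7
sum of known step durations = 47
dur[4] = total - known = 55 - 47 = 8
L[4] is the binding max in step 4, so L[4] = dur[4] = 8

L[4] = 8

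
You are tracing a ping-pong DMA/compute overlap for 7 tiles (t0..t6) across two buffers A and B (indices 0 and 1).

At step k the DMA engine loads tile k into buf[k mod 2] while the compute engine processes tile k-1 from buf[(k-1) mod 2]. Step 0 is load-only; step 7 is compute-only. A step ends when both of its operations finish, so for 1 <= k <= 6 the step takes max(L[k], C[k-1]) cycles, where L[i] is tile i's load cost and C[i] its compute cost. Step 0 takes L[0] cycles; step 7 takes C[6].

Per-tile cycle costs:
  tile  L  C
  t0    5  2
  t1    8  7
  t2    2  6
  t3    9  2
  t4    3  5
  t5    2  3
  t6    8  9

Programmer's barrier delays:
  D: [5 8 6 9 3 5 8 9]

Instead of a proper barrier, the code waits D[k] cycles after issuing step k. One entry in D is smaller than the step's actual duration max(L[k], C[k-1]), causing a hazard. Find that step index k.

hazard at step 2

k=0 barrier L[0]=5→5c, D[0]=5 ok
k=1 barrier max(L[1]=8,C[0]=2)→8c, D[1]=8 ok
k=2 barrier max(L[2]=2,C[1]=7)→7c, D[2]=6 SHORT
k=3 barrier max(L[3]=9,C[2]=6)→9c, D[3]=9 ok
k=4 barrier max(L[4]=3,C[3]=2)→3c, D[4]=3 ok
k=5 barrier max(L[5]=2,C[4]=5)→5c, D[5]=5 ok
k=6 barrier max(L[6]=8,C[5]=3)→8c, D[6]=8 ok
k=7 barrier C[6]=9→9c, D[7]=9 ok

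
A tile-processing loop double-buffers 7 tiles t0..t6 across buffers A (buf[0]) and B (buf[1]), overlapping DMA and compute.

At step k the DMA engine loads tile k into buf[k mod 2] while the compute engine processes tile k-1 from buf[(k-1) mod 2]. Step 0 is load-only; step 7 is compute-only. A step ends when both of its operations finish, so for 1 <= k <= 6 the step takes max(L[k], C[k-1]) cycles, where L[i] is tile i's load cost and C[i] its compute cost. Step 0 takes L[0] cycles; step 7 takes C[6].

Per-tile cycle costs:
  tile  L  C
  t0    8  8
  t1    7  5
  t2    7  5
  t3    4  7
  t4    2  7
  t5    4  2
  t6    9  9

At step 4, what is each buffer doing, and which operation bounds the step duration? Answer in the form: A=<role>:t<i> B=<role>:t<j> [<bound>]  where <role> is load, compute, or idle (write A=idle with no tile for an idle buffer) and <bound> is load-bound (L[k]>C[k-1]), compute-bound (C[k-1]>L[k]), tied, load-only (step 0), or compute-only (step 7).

step 4: A=load:t4 B=compute:t3 [compute-bound]

  0. 8=8c; end=8; A:t0 B:-
  1. max(7,8)=8c; end=16; A:t0 B:t1
  2. max(7,5)=7c; end=23; A:t2 B:t1
  3. max(4,5)=5c; end=28; A:t2 B:t3
  4. max(2,7)=7c; end=35; A:t4 B:t3
  5. max(4,7)=7c; end=42; A:t4 B:t5
  6. max(9,2)=9c; end=51; A:t6 B:t5
  7. 9=9c; end=60; A:t6 B:t5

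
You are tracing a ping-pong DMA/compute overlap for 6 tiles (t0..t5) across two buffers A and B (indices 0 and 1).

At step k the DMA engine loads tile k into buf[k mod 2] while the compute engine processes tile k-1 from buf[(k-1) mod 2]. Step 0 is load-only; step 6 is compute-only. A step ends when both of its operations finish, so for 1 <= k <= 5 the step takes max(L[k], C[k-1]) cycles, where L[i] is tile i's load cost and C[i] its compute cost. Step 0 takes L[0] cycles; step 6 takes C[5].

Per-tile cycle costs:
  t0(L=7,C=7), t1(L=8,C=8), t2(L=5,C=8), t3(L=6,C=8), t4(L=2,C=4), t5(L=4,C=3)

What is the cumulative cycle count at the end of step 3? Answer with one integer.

end_cycle[3] = 31

  0. 7=7c; end=7; A:t0 B:-
  1. max(8,7)=8c; end=15; A:t0 B:t1
  2. max(5,8)=8c; end=23; A:t2 B:t1
  3. max(6,8)=8c; end=31; A:t2 B:t3
  4. max(2,8)=8c; end=39; A:t4 B:t3
  5. max(4,4)=4c; end=43; A:t4 B:t5
  6. 3=3c; end=46; A:t4 B:t5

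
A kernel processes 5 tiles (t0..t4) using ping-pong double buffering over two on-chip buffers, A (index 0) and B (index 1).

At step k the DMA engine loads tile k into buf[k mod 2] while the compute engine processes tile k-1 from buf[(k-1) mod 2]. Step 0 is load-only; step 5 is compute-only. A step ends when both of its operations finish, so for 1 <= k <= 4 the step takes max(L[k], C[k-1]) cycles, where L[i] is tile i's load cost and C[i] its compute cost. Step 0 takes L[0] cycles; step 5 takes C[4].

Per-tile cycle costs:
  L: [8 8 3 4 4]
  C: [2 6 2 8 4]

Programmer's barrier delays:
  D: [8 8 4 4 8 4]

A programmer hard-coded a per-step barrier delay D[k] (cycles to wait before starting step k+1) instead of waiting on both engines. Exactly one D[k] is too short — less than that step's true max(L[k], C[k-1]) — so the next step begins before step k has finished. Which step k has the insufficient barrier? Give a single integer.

k=0 barrier L[0]=8→8c, D[0]=8 ok
k=1 barrier max(L[1]=8,C[0]=2)→8c, D[1]=8 ok
k=2 barrier max(L[2]=3,C[1]=6)→6c, D[2]=4 SHORT
k=3 barrier max(L[3]=4,C[2]=2)→4c, D[3]=4 ok
k=4 barrier max(L[4]=4,C[3]=8)→8c, D[4]=8 ok
k=5 barrier C[4]=4→4c, D[5]=4 ok

hazard at step 2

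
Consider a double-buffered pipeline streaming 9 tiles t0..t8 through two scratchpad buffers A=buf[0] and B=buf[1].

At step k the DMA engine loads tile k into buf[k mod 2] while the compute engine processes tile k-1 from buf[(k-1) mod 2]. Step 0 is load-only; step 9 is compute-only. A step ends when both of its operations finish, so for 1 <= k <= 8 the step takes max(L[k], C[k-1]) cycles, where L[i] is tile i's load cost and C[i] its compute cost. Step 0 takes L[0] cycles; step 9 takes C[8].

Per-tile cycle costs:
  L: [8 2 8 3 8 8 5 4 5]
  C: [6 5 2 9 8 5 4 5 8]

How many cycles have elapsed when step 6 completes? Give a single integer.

  0. 8=8c; end=8; A:t0 B:-
  1. max(2,6)=6c; end=14; A:t0 B:t1
  2. max(8,5)=8c; end=22; A:t2 B:t1
  3. max(3,2)=3c; end=25; A:t2 B:t3
  4. max(8,9)=9c; end=34; A:t4 B:t3
  5. max(8,8)=8c; end=42; A:t4 B:t5
  6. max(5,5)=5c; end=47; A:t6 B:t5
  7. max(4,4)=4c; end=51; A:t6 B:t7
  8. max(5,5)=5c; end=56; A:t8 B:t7
  9. 8=8c; end=64; A:t8 B:t7

end_cycle[6] = 47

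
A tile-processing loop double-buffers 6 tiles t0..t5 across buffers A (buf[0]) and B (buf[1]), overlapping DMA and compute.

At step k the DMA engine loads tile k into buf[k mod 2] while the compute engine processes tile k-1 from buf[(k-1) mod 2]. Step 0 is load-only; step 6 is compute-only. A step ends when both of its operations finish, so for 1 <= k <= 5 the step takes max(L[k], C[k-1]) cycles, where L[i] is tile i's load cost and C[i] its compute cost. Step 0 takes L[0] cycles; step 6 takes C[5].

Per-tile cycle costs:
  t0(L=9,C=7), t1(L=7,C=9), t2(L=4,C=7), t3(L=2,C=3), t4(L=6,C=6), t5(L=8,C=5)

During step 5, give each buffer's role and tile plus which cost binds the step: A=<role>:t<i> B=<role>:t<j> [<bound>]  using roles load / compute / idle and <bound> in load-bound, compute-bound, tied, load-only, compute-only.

[0] DMA t0→A (9c) ∥ CU idle ⇒ 9c, clock 9
[1] DMA t1→B (7c) ∥ CU A:t0 (7c) ⇒ 7c, clock 16
[2] DMA t2→A (4c) ∥ CU B:t1 (9c) ⇒ 9c, clock 25
[3] DMA t3→B (2c) ∥ CU A:t2 (7c) ⇒ 7c, clock 32
[4] DMA t4→A (6c) ∥ CU B:t3 (3c) ⇒ 6c, clock 38
[5] DMA t5→B (8c) ∥ CU A:t4 (6c) ⇒ 8c, clock 46
[6] DMA idle ∥ CU B:t5 (5c) ⇒ 5c, clock 51

step 5: A=compute:t4 B=load:t5 [load-bound]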